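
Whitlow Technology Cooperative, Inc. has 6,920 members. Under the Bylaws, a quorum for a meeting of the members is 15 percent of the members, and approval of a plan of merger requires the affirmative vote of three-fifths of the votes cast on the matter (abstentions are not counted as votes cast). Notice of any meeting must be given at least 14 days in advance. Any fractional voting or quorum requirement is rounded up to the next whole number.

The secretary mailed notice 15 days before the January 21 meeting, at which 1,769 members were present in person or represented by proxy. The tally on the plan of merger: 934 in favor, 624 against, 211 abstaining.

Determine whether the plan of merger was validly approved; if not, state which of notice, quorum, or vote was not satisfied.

Notice: 15 days given; 14 required. Satisfied.
Quorum: 15% of 6,920 = 1,038; 1,769 present. Satisfied.
Vote: requires three-fifths of the votes cast (1,769 − 211 abstaining = 1,558); 3/5 of 1558 = 934.80, rounded up to 935, so 935 needed; 934 in favor. Not satisfied.

Invalid — vote requirement not satisfied.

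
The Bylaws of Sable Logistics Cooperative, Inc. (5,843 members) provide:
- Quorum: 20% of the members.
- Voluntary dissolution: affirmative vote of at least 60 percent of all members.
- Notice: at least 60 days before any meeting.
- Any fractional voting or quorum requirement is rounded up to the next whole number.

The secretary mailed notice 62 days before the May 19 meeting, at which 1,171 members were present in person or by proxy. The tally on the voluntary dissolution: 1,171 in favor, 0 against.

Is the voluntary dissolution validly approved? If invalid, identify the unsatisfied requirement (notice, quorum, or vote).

Notice: 62 days given; 60 required. Satisfied.
Quorum: 20% of 5,843 = 1,168.60, rounded up to 1,169; 1,171 present. Satisfied.
Vote: requires three-fifths of all members (5,843); 3/5 of 5843 = 3505.80, rounded up to 3506, so 3,506 needed; 1,171 in favor. Not satisfied.

Invalid — vote requirement not satisfied.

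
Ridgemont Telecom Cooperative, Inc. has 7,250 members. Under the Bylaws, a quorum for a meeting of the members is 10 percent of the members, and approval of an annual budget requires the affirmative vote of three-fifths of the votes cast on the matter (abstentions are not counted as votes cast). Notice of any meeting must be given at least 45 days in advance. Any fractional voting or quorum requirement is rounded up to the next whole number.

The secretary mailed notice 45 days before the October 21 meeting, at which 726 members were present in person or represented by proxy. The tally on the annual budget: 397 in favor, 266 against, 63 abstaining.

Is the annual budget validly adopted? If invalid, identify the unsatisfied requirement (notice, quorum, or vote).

Invalid — vote requirement not satisfied.

Notice: 45 days given; 45 required. Satisfied.
Quorum: 10% of 7,250 = 725; 726 present. Satisfied.
Vote: requires three-fifths of the votes cast (726 − 63 abstaining = 663); 3/5 of 663 = 397.80, rounded up to 398, so 398 needed; 397 in favor. Not satisfied.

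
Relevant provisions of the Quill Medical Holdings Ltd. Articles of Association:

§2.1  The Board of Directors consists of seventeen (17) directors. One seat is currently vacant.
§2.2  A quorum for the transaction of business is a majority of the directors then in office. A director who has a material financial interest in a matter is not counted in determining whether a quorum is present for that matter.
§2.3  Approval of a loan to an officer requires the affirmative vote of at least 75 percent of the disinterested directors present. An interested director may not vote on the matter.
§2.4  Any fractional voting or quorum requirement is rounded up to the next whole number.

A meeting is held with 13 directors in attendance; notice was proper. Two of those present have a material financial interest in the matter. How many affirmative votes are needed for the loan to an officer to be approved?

9

The loan to an officer requires three-fourths of the disinterested directors present (13 − 2 = 11).
3/4 of 11 = 8.25, rounded up to 9.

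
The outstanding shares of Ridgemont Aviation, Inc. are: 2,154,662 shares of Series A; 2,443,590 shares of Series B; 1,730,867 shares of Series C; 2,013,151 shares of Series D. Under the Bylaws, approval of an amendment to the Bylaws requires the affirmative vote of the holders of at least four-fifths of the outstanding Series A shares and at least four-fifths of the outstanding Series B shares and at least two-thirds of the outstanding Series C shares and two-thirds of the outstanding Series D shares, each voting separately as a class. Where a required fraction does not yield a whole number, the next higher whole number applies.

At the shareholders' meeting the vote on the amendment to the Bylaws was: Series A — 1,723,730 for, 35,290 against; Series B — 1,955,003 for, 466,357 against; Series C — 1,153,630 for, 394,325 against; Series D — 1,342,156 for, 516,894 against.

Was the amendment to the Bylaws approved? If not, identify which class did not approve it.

Series A: 4/5 of 2154662 = 1723729.60, rounded up to 1723730; 1,723,730 required, 1,723,730 in favor — approved.
Series B: 4/5 of 2443590 = 1954872; 1,954,872 required, 1,955,003 in favor — approved.
Series C: 2/3 of 1730867 = 1153911.33, rounded up to 1153912; 1,153,912 required, 1,153,630 in favor — not approved.
Series D: 2/3 of 2013151 = 1342100.67, rounded up to 1342101; 1,342,101 required, 1,342,156 in favor — approved.

Not approved — the Series C shares did not give the required vote.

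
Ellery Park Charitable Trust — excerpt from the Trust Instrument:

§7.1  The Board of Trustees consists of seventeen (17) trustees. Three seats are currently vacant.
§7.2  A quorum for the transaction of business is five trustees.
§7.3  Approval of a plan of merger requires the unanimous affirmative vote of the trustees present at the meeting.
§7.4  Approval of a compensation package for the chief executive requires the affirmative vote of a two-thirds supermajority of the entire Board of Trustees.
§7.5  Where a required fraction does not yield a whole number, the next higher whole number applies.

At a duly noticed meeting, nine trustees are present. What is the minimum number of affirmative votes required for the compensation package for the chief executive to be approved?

The compensation package for the chief executive requires two-thirds of the entire Board of Trustees (17).
2/3 of 17 = 11.33, rounded up to 12.
(Only 9 can vote, so the compensation package for the chief executive cannot pass at this meeting, but the required vote is still 12.)

12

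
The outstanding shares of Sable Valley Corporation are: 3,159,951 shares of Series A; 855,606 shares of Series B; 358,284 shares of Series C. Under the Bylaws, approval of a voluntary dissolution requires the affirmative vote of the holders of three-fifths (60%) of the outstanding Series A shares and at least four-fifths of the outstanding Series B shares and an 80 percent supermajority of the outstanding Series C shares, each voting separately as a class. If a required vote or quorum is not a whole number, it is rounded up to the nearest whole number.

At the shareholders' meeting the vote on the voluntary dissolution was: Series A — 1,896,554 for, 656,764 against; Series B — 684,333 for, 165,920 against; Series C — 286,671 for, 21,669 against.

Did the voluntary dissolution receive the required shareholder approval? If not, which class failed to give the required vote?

Series A: 3/5 of 3159951 = 1895970.60, rounded up to 1895971; 1,895,971 required, 1,896,554 in favor — approved.
Series B: 4/5 of 855606 = 684484.80, rounded up to 684485; 684,485 required, 684,333 in favor — not approved.
Series C: 4/5 of 358284 = 286627.20, rounded up to 286628; 286,628 required, 286,671 in favor — approved.

Not approved — the Series B shares did not give the required vote.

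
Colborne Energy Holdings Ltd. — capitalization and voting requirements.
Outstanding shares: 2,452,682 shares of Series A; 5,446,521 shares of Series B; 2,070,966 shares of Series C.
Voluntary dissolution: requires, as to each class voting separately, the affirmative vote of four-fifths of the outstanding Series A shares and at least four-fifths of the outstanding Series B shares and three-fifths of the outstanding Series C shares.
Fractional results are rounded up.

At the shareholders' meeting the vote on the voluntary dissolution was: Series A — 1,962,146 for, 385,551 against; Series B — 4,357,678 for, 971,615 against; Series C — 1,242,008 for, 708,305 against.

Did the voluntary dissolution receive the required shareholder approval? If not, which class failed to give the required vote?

Not approved — the Series C shares did not give the required vote.

Series A: 4/5 of 2452682 = 1962145.60, rounded up to 1962146; 1,962,146 required, 1,962,146 in favor — approved.
Series B: 4/5 of 5446521 = 4357216.80, rounded up to 4357217; 4,357,217 required, 4,357,678 in favor — approved.
Series C: 3/5 of 2070966 = 1242579.60, rounded up to 1242580; 1,242,580 required, 1,242,008 in favor — not approved.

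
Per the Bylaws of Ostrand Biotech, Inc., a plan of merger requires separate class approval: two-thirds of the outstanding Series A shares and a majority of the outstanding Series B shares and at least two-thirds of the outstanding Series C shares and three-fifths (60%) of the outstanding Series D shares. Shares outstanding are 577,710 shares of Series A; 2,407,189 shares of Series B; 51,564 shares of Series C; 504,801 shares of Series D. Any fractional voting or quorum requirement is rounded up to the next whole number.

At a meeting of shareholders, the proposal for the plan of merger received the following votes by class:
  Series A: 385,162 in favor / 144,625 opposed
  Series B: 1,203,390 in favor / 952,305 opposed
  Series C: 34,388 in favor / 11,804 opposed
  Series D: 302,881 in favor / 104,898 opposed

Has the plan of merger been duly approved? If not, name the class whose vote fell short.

Not approved — the Series B shares did not give the required vote.

Series A: 2/3 of 577710 = 385140; 385,140 required, 385,162 in favor — approved.
Series B: a majority of 2407189 is 1203595; 1,203,595 required, 1,203,390 in favor — not approved.
Series C: 2/3 of 51564 = 34376; 34,376 required, 34,388 in favor — approved.
Series D: 3/5 of 504801 = 302880.60, rounded up to 302881; 302,881 required, 302,881 in favor — approved.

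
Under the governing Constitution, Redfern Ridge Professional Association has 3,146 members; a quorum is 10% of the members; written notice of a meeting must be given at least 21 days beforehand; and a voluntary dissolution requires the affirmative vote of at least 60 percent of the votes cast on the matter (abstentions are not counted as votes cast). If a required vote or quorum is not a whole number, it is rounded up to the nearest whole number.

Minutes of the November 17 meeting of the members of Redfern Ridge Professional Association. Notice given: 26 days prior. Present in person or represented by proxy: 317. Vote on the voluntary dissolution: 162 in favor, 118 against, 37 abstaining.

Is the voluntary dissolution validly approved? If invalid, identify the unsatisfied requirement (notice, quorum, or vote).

Notice: 26 days given; 21 required. Satisfied.
Quorum: 10% of 3,146 = 314.60, rounded up to 315; 317 present. Satisfied.
Vote: requires three-fifths of the votes cast (317 − 37 abstaining = 280); 3/5 of 280 = 168, so 168 needed; 162 in favor. Not satisfied.

Invalid — vote requirement not satisfied.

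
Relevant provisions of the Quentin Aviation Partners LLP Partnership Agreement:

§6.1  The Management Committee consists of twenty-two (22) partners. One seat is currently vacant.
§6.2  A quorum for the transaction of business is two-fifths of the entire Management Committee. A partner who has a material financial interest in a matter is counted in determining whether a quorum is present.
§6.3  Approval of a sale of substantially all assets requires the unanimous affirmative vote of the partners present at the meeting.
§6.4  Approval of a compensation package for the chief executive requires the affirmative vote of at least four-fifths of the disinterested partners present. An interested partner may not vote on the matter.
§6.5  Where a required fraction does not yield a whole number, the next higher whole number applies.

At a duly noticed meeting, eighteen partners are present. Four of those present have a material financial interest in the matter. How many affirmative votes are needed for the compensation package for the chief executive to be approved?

12

The compensation package for the chief executive requires four-fifths of the disinterested partners present (18 − 4 = 14).
4/5 of 14 = 11.20, rounded up to 12.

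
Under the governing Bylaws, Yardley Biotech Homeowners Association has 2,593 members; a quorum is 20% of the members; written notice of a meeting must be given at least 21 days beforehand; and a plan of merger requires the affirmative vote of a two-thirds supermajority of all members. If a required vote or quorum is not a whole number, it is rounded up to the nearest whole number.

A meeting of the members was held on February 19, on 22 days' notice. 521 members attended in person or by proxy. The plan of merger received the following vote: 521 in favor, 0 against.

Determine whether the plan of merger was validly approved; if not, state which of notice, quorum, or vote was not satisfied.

Invalid — vote requirement not satisfied.

Notice: 22 days given; 21 required. Satisfied.
Quorum: 20% of 2,593 = 518.60, rounded up to 519; 521 present. Satisfied.
Vote: requires two-thirds of all members (2,593); 2/3 of 2593 = 1728.67, rounded up to 1729, so 1,729 needed; 521 in favor. Not satisfied.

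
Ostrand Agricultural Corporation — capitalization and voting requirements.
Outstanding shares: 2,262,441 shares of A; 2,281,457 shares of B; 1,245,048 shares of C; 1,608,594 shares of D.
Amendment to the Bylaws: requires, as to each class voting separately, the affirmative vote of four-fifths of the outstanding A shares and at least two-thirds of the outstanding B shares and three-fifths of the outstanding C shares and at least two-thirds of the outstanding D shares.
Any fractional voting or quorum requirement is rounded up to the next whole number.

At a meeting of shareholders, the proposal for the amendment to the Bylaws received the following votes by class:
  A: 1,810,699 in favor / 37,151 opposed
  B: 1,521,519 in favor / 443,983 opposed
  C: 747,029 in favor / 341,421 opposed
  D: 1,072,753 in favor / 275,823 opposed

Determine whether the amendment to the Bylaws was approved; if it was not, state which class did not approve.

Approved — every class gave the required vote.

A: 4/5 of 2262441 = 1809952.80, rounded up to 1809953; 1,809,953 required, 1,810,699 in favor — approved.
B: 2/3 of 2281457 = 1520971.33, rounded up to 1520972; 1,520,972 required, 1,521,519 in favor — approved.
C: 3/5 of 1245048 = 747028.80, rounded up to 747029; 747,029 required, 747,029 in favor — approved.
D: 2/3 of 1608594 = 1072396; 1,072,396 required, 1,072,753 in favor — approved.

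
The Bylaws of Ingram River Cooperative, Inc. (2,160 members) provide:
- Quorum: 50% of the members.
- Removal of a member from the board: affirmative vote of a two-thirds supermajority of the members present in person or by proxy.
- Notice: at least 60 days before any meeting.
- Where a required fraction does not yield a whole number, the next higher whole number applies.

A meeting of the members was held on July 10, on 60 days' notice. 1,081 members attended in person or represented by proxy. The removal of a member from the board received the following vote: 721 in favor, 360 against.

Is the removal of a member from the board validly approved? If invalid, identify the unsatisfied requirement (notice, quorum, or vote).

Notice: 60 days given; 60 required. Satisfied.
Quorum: 50% of 2,160 = 1,080; 1,081 present. Satisfied.
Vote: requires two-thirds of those present (1,081); 2/3 of 1081 = 720.67, rounded up to 721, so 721 needed; 721 in favor. Satisfied.

Valid — all requirements satisfied.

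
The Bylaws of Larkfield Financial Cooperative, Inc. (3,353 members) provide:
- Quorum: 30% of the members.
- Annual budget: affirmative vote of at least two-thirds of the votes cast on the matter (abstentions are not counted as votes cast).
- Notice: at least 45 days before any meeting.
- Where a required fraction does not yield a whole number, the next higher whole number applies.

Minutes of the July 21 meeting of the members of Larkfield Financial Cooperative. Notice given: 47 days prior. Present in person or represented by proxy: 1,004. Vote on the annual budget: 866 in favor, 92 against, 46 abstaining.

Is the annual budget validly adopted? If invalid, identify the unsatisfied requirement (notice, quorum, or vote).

Notice: 47 days given; 45 required. Satisfied.
Quorum: 30% of 3,353 = 1,005.90, rounded up to 1,006; 1,004 present. Not satisfied.
Vote: requires two-thirds of the votes cast (1,004 − 46 abstaining = 958); 2/3 of 958 = 638.67, rounded up to 639, so 639 needed; 866 in favor. Satisfied.

Invalid — quorum requirement not satisfied.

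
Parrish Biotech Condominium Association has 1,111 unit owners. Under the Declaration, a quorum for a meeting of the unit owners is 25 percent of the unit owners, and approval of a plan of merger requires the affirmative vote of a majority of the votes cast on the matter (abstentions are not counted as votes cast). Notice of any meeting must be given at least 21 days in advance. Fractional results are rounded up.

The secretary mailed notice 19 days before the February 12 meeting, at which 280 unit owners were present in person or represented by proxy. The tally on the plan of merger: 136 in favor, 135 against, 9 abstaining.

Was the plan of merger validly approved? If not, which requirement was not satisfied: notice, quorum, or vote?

Notice: 19 days given; 21 required. Not satisfied.
Quorum: 25% of 1,111 = 277.75, rounded up to 278; 280 present. Satisfied.
Vote: requires a majority of the votes cast (280 − 9 abstaining = 271); a majority of 271 is 136, so 136 needed; 136 in favor. Satisfied.

Invalid — notice requirement not satisfied.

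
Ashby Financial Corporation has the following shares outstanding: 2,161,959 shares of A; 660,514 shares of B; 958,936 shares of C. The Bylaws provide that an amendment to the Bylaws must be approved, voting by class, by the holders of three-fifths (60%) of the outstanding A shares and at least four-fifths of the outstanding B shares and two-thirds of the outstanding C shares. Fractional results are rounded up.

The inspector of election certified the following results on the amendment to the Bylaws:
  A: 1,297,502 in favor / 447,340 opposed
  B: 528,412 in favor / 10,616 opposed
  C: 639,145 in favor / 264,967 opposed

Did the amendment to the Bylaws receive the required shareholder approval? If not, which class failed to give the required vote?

Not approved — the C shares did not give the required vote.

A: 3/5 of 2161959 = 1297175.40, rounded up to 1297176; 1,297,176 required, 1,297,502 in favor — approved.
B: 4/5 of 660514 = 528411.20, rounded up to 528412; 528,412 required, 528,412 in favor — approved.
C: 2/3 of 958936 = 639290.67, rounded up to 639291; 639,291 required, 639,145 in favor — not approved.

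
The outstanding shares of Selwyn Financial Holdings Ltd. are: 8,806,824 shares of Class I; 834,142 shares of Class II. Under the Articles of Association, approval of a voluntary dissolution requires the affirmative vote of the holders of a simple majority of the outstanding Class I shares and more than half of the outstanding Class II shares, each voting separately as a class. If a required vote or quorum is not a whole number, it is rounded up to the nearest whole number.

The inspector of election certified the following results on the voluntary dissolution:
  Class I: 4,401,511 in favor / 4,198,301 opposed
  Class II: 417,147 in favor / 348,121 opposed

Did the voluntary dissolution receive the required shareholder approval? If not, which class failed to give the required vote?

Class I: a majority of 8806824 is 4403413; 4,403,413 required, 4,401,511 in favor — not approved.
Class II: a majority of 834142 is 417072; 417,072 required, 417,147 in favor — approved.

Not approved — the Class I shares did not give the required vote.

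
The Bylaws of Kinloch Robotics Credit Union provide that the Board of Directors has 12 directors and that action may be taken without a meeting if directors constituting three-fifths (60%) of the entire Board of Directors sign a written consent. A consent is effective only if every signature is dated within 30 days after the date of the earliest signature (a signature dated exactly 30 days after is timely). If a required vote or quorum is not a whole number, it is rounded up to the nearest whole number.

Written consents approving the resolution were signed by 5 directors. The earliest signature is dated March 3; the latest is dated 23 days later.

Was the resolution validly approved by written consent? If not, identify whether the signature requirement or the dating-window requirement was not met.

Not effective — insufficient signatures.

Signatures required: three-fifths (60%) of 12 — 3/5 of 12 = 7.20, rounded up to 8, so 8 needed; 5 signed. Insufficient.
Dating window: the latest signature is 23 days after the earliest; the limit is 30 days. Within the window.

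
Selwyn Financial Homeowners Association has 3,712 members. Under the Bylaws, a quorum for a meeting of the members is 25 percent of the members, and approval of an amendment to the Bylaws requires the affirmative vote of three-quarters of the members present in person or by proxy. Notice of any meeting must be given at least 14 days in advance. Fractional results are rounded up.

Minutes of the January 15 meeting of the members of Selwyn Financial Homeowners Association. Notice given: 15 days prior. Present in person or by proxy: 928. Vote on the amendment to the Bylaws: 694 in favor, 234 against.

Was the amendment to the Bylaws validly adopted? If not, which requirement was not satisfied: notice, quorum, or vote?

Notice: 15 days given; 14 required. Satisfied.
Quorum: 25% of 3,712 = 928; 928 present. Satisfied.
Vote: requires three-fourths of those present (928); 3/4 of 928 = 696, so 696 needed; 694 in favor. Not satisfied.

Invalid — vote requirement not satisfied.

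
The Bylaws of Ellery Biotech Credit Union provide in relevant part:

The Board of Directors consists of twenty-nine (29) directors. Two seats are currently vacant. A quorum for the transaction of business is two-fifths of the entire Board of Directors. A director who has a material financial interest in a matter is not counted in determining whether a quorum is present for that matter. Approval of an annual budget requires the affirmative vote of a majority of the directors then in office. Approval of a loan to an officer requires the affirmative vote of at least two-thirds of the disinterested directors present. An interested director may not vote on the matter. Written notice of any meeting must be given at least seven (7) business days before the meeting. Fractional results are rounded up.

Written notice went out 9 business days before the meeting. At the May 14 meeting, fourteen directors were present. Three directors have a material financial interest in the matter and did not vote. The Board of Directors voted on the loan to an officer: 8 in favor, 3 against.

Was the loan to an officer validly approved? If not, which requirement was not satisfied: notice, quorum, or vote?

Notice: 9 business days given; 7 required (9 ≥ 7). Satisfied.
Quorum: 14 present, but the 3 interested directors do not count, leaving 11. Quorum is 12. Not satisfied.
Vote: the loan to an officer requires two-thirds of the disinterested directors present (14 − 3 = 11). 2/3 of 11 = 7.33, rounded up to 8, so 8 affirmative votes are needed; 8 voted in favor. Satisfied. (Moot — without a quorum no business can be validly transacted.)

Invalid — quorum requirement not satisfied.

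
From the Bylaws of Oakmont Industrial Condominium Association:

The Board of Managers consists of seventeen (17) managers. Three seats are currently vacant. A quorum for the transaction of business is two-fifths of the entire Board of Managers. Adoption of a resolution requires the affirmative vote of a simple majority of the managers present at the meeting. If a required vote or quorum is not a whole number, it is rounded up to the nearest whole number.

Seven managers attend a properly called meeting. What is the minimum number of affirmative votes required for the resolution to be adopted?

The resolution requires a majority of the managers present (7).
A majority of 7 is 4.

4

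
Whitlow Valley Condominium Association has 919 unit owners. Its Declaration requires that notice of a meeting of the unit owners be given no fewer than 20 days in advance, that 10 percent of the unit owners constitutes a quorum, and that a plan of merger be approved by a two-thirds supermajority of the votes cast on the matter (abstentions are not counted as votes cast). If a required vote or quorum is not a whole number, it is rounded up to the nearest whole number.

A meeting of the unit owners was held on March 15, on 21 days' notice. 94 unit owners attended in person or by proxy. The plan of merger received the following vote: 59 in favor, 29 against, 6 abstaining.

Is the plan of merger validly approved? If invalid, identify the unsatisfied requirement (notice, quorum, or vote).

Valid — all requirements satisfied.

Notice: 21 days given; 20 required. Satisfied.
Quorum: 10% of 919 = 91.90, rounded up to 92; 94 present. Satisfied.
Vote: requires two-thirds of the votes cast (94 − 6 abstaining = 88); 2/3 of 88 = 58.67, rounded up to 59, so 59 needed; 59 in favor. Satisfied.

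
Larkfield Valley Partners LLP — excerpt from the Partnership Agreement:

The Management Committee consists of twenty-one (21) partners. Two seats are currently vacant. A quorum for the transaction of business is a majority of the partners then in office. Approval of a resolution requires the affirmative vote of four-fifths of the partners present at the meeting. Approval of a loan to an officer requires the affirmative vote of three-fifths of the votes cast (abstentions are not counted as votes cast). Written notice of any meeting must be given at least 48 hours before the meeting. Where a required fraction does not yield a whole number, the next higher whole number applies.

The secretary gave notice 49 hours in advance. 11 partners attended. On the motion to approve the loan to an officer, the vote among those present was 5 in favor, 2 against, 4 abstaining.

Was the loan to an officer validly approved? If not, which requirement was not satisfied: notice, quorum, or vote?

Notice: 49 hours given; 48 required (49 ≥ 48). Satisfied.
Quorum: 11 present; quorum is 10. Satisfied.
Vote: the loan to an officer requires three-fifths of the votes cast (11 present − 4 abstaining = 7). 3/5 of 7 = 4.20, rounded up to 5, so 5 affirmative votes are needed; 5 voted in favor. Satisfied.

Valid — all requirements satisfied.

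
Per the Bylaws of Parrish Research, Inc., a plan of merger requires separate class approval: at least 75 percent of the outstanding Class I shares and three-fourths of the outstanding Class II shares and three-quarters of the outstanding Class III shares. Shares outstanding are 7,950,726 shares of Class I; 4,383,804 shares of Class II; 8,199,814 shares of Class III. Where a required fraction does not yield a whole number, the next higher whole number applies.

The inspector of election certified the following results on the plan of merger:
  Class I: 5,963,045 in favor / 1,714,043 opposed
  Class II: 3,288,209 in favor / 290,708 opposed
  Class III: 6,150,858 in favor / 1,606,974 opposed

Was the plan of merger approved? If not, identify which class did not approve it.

Class I: 3/4 of 7950726 = 5963044.50, rounded up to 5963045; 5,963,045 required, 5,963,045 in favor — approved.
Class II: 3/4 of 4383804 = 3287853; 3,287,853 required, 3,288,209 in favor — approved.
Class III: 3/4 of 8199814 = 6149860.50, rounded up to 6149861; 6,149,861 required, 6,150,858 in favor — approved.

Approved — every class gave the required vote.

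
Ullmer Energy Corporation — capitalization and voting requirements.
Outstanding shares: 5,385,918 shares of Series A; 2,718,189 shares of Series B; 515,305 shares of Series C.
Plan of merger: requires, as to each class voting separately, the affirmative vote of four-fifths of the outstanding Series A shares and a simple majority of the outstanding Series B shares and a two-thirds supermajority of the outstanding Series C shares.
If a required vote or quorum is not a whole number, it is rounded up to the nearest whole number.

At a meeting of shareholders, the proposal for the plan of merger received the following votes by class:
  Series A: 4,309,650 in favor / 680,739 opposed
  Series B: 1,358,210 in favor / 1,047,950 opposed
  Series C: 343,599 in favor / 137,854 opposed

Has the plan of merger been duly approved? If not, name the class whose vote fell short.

Not approved — the Series B shares did not give the required vote.

Series A: 4/5 of 5385918 = 4308734.40, rounded up to 4308735; 4,308,735 required, 4,309,650 in favor — approved.
Series B: a majority of 2718189 is 1359095; 1,359,095 required, 1,358,210 in favor — not approved.
Series C: 2/3 of 515305 = 343536.67, rounded up to 343537; 343,537 required, 343,599 in favor — approved.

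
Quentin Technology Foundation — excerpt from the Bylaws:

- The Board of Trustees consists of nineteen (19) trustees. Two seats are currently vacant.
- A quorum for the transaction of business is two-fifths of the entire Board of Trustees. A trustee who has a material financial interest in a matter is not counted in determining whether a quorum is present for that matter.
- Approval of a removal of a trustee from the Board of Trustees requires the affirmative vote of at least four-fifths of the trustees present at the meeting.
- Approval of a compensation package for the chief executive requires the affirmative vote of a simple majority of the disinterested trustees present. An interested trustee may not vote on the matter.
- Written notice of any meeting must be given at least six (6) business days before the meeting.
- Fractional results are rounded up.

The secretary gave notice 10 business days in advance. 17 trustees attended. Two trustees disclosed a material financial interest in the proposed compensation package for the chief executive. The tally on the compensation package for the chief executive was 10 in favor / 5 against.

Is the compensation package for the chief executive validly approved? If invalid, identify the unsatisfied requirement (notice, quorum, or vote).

Valid — all requirements satisfied.

Notice: 10 business days given; 6 required (10 ≥ 6). Satisfied.
Quorum: 17 present, but the 2 interested trustees do not count, leaving 15. Quorum is 8. Satisfied.
Vote: the compensation package for the chief executive requires a majority of the disinterested trustees present (17 − 2 = 15). A majority of 15 is 8, so 8 affirmative votes are needed; 10 voted in favor. Satisfied.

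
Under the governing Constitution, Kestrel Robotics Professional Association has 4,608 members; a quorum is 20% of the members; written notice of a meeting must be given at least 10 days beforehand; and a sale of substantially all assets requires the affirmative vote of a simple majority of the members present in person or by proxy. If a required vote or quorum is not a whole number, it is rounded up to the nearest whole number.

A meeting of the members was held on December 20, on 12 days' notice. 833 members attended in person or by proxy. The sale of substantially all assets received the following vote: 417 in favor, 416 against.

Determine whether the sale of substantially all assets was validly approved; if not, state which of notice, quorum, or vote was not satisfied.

Invalid — quorum requirement not satisfied.

Notice: 12 days given; 10 required. Satisfied.
Quorum: 20% of 4,608 = 921.60, rounded up to 922; 833 present. Not satisfied.
Vote: requires a majority of those present (833); a majority of 833 is 417, so 417 needed; 417 in favor. Satisfied.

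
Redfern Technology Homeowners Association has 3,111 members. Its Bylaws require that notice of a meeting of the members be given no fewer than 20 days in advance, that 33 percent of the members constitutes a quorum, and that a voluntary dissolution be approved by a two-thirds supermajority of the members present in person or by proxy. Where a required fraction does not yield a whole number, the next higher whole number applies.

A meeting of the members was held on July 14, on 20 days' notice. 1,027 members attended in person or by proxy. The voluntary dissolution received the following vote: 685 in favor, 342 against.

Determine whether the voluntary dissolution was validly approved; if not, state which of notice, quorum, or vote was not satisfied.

Valid — all requirements satisfied.

Notice: 20 days given; 20 required. Satisfied.
Quorum: 33% of 3,111 = 1,026.63, rounded up to 1,027; 1,027 present. Satisfied.
Vote: requires two-thirds of those present (1,027); 2/3 of 1027 = 684.67, rounded up to 685, so 685 needed; 685 in favor. Satisfied.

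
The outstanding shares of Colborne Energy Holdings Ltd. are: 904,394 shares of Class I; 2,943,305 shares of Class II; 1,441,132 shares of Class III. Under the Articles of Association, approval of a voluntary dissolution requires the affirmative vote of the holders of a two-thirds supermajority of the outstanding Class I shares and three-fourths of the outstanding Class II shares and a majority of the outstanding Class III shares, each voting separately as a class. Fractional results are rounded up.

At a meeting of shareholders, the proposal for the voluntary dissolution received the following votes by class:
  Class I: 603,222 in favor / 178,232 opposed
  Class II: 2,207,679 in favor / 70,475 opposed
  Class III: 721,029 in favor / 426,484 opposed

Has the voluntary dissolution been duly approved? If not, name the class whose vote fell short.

Approved — every class gave the required vote.

Class I: 2/3 of 904394 = 602929.33, rounded up to 602930; 602,930 required, 603,222 in favor — approved.
Class II: 3/4 of 2943305 = 2207478.75, rounded up to 2207479; 2,207,479 required, 2,207,679 in favor — approved.
Class III: a majority of 1441132 is 720567; 720,567 required, 721,029 in favor — approved.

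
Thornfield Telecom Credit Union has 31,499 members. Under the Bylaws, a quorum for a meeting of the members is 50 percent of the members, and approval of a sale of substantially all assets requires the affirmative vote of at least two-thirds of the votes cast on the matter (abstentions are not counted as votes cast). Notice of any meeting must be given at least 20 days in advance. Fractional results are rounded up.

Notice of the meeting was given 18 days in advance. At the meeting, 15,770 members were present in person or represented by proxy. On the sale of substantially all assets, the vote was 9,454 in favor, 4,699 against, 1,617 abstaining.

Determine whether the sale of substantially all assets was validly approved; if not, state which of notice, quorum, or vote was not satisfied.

Notice: 18 days given; 20 required. Not satisfied.
Quorum: 50% of 31,499 = 15,749.50, rounded up to 15,750; 15,770 present. Satisfied.
Vote: requires two-thirds of the votes cast (15,770 − 1,617 abstaining = 14,153); 2/3 of 14153 = 9435.33, rounded up to 9436, so 9,436 needed; 9,454 in favor. Satisfied.

Invalid — notice requirement not satisfied.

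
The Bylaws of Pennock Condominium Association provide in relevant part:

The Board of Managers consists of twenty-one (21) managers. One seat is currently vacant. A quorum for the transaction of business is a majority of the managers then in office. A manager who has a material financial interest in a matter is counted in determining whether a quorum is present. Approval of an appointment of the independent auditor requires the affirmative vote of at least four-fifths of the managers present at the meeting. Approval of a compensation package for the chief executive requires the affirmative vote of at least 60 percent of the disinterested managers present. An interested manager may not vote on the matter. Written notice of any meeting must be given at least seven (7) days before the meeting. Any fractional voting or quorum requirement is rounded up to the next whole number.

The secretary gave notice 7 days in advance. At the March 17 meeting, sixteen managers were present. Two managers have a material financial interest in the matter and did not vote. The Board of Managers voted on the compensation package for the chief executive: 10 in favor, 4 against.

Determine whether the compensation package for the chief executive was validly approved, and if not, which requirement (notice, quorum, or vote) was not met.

Valid — all requirements satisfied.

Notice: 7 days given; 7 required (7 ≥ 7). Satisfied.
Quorum: 16 present (interested managers count toward quorum); quorum is 11. Satisfied.
Vote: the compensation package for the chief executive requires three-fifths of the disinterested managers present (16 − 2 = 14). 3/5 of 14 = 8.40, rounded up to 9, so 9 affirmative votes are needed; 10 voted in favor. Satisfied.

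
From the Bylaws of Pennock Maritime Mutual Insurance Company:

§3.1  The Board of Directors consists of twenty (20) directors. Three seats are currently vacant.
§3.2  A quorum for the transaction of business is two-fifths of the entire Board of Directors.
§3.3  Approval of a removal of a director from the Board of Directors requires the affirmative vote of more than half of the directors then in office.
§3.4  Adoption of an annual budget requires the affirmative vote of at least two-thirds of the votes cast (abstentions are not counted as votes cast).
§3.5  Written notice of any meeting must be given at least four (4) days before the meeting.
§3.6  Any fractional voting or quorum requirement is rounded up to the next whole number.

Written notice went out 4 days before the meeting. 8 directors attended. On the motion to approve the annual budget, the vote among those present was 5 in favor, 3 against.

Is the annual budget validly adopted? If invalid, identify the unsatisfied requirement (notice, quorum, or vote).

Notice: 4 days given; 4 required (4 ≥ 4). Satisfied.
Quorum: 8 present; quorum is 8. Satisfied.
Vote: the annual budget requires two-thirds of the votes cast (8). 2/3 of 8 = 5.33, rounded up to 6, so 6 affirmative votes are needed; 5 voted in favor. Not satisfied.

Invalid — vote requirement not satisfied.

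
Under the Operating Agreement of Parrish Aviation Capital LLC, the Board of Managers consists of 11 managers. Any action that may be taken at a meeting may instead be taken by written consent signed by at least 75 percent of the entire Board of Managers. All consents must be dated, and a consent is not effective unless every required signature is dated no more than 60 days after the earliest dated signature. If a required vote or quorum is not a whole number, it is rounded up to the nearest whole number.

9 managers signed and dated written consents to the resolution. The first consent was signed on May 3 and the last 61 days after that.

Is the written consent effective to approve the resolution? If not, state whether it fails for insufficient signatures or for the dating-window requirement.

Signatures required: at least 75 percent of 11 — 3/4 of 11 = 8.25, rounded up to 9, so 9 needed; 9 signed. Sufficient.
Dating window: the latest signature is 61 days after the earliest; the limit is 60 days. Outside the window.

Not effective — dating-window requirement not satisfied.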